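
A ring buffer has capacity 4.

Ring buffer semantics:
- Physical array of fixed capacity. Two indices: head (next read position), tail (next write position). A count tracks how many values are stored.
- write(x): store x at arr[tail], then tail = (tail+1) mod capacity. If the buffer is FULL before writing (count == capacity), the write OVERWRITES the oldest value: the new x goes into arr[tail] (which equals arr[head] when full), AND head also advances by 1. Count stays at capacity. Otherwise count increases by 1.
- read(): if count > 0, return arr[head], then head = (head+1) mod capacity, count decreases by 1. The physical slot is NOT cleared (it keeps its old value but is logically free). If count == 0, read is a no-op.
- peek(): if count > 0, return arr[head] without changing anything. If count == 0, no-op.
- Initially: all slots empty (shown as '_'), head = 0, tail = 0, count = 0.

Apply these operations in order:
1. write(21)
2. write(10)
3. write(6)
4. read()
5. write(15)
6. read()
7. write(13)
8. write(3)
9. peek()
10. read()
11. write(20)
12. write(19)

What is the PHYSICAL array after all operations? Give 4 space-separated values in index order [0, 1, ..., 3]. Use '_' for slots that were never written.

Answer: 13 3 20 19

Derivation:
After op 1 (write(21)): arr=[21 _ _ _] head=0 tail=1 count=1
After op 2 (write(10)): arr=[21 10 _ _] head=0 tail=2 count=2
After op 3 (write(6)): arr=[21 10 6 _] head=0 tail=3 count=3
After op 4 (read()): arr=[21 10 6 _] head=1 tail=3 count=2
After op 5 (write(15)): arr=[21 10 6 15] head=1 tail=0 count=3
After op 6 (read()): arr=[21 10 6 15] head=2 tail=0 count=2
After op 7 (write(13)): arr=[13 10 6 15] head=2 tail=1 count=3
After op 8 (write(3)): arr=[13 3 6 15] head=2 tail=2 count=4
After op 9 (peek()): arr=[13 3 6 15] head=2 tail=2 count=4
After op 10 (read()): arr=[13 3 6 15] head=3 tail=2 count=3
After op 11 (write(20)): arr=[13 3 20 15] head=3 tail=3 count=4
After op 12 (write(19)): arr=[13 3 20 19] head=0 tail=0 count=4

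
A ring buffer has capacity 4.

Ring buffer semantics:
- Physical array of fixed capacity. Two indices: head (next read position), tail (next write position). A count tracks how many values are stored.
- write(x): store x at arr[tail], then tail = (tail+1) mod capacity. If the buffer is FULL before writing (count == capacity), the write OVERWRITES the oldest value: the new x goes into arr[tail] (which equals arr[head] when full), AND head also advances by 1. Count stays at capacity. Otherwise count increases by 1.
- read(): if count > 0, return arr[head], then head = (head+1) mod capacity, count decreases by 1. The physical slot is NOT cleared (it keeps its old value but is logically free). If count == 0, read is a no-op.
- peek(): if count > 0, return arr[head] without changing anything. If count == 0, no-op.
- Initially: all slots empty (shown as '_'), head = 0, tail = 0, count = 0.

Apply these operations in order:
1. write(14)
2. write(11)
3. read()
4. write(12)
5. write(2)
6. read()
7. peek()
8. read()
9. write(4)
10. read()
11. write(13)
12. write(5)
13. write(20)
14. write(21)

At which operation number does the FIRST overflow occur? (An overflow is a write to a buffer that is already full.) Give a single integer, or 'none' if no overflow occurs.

Answer: 14

Derivation:
After op 1 (write(14)): arr=[14 _ _ _] head=0 tail=1 count=1
After op 2 (write(11)): arr=[14 11 _ _] head=0 tail=2 count=2
After op 3 (read()): arr=[14 11 _ _] head=1 tail=2 count=1
After op 4 (write(12)): arr=[14 11 12 _] head=1 tail=3 count=2
After op 5 (write(2)): arr=[14 11 12 2] head=1 tail=0 count=3
After op 6 (read()): arr=[14 11 12 2] head=2 tail=0 count=2
After op 7 (peek()): arr=[14 11 12 2] head=2 tail=0 count=2
After op 8 (read()): arr=[14 11 12 2] head=3 tail=0 count=1
After op 9 (write(4)): arr=[4 11 12 2] head=3 tail=1 count=2
After op 10 (read()): arr=[4 11 12 2] head=0 tail=1 count=1
After op 11 (write(13)): arr=[4 13 12 2] head=0 tail=2 count=2
After op 12 (write(5)): arr=[4 13 5 2] head=0 tail=3 count=3
After op 13 (write(20)): arr=[4 13 5 20] head=0 tail=0 count=4
After op 14 (write(21)): arr=[21 13 5 20] head=1 tail=1 count=4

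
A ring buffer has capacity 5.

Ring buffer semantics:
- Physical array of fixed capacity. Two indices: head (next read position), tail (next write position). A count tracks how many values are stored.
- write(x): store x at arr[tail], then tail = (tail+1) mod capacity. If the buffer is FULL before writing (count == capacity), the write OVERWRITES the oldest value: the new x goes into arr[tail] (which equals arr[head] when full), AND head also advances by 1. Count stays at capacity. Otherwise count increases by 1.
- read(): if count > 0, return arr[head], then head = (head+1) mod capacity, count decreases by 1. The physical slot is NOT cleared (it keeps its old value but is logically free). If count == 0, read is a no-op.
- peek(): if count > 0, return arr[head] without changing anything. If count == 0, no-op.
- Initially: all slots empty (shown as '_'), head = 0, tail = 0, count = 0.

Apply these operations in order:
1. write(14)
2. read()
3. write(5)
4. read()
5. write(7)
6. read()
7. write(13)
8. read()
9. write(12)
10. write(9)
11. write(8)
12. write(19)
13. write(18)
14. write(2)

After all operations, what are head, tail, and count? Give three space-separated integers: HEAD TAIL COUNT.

After op 1 (write(14)): arr=[14 _ _ _ _] head=0 tail=1 count=1
After op 2 (read()): arr=[14 _ _ _ _] head=1 tail=1 count=0
After op 3 (write(5)): arr=[14 5 _ _ _] head=1 tail=2 count=1
After op 4 (read()): arr=[14 5 _ _ _] head=2 tail=2 count=0
After op 5 (write(7)): arr=[14 5 7 _ _] head=2 tail=3 count=1
After op 6 (read()): arr=[14 5 7 _ _] head=3 tail=3 count=0
After op 7 (write(13)): arr=[14 5 7 13 _] head=3 tail=4 count=1
After op 8 (read()): arr=[14 5 7 13 _] head=4 tail=4 count=0
After op 9 (write(12)): arr=[14 5 7 13 12] head=4 tail=0 count=1
After op 10 (write(9)): arr=[9 5 7 13 12] head=4 tail=1 count=2
After op 11 (write(8)): arr=[9 8 7 13 12] head=4 tail=2 count=3
After op 12 (write(19)): arr=[9 8 19 13 12] head=4 tail=3 count=4
After op 13 (write(18)): arr=[9 8 19 18 12] head=4 tail=4 count=5
After op 14 (write(2)): arr=[9 8 19 18 2] head=0 tail=0 count=5

Answer: 0 0 5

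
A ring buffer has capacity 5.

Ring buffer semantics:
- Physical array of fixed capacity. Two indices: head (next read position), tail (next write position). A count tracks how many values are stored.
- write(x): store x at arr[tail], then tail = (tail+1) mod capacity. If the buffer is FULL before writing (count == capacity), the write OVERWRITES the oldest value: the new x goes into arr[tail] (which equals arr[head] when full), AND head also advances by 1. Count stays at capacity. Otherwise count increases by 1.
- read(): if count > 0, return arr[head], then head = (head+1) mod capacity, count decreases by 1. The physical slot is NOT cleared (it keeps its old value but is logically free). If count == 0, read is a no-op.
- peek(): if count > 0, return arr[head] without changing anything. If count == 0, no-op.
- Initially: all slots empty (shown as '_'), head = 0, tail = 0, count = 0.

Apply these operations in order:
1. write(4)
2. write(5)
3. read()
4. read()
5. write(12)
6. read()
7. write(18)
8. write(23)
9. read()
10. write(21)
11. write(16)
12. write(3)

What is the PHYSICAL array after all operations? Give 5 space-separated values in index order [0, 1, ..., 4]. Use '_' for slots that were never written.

Answer: 21 16 3 18 23

Derivation:
After op 1 (write(4)): arr=[4 _ _ _ _] head=0 tail=1 count=1
After op 2 (write(5)): arr=[4 5 _ _ _] head=0 tail=2 count=2
After op 3 (read()): arr=[4 5 _ _ _] head=1 tail=2 count=1
After op 4 (read()): arr=[4 5 _ _ _] head=2 tail=2 count=0
After op 5 (write(12)): arr=[4 5 12 _ _] head=2 tail=3 count=1
After op 6 (read()): arr=[4 5 12 _ _] head=3 tail=3 count=0
After op 7 (write(18)): arr=[4 5 12 18 _] head=3 tail=4 count=1
After op 8 (write(23)): arr=[4 5 12 18 23] head=3 tail=0 count=2
After op 9 (read()): arr=[4 5 12 18 23] head=4 tail=0 count=1
After op 10 (write(21)): arr=[21 5 12 18 23] head=4 tail=1 count=2
After op 11 (write(16)): arr=[21 16 12 18 23] head=4 tail=2 count=3
After op 12 (write(3)): arr=[21 16 3 18 23] head=4 tail=3 count=4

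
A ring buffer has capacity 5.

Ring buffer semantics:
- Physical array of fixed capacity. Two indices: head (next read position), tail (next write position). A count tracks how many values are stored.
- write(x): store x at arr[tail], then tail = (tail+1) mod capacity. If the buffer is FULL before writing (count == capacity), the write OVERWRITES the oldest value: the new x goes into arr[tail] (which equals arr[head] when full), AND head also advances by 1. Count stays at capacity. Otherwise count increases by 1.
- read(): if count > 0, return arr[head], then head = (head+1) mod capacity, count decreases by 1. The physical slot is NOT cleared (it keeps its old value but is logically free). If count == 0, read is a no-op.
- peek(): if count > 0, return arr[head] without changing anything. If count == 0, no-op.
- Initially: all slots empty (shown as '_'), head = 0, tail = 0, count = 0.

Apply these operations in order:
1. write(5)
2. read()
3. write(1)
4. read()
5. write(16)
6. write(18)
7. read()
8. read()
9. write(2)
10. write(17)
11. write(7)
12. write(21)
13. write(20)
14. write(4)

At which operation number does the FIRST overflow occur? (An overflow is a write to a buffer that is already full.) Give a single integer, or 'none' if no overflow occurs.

Answer: 14

Derivation:
After op 1 (write(5)): arr=[5 _ _ _ _] head=0 tail=1 count=1
After op 2 (read()): arr=[5 _ _ _ _] head=1 tail=1 count=0
After op 3 (write(1)): arr=[5 1 _ _ _] head=1 tail=2 count=1
After op 4 (read()): arr=[5 1 _ _ _] head=2 tail=2 count=0
After op 5 (write(16)): arr=[5 1 16 _ _] head=2 tail=3 count=1
After op 6 (write(18)): arr=[5 1 16 18 _] head=2 tail=4 count=2
After op 7 (read()): arr=[5 1 16 18 _] head=3 tail=4 count=1
After op 8 (read()): arr=[5 1 16 18 _] head=4 tail=4 count=0
After op 9 (write(2)): arr=[5 1 16 18 2] head=4 tail=0 count=1
After op 10 (write(17)): arr=[17 1 16 18 2] head=4 tail=1 count=2
After op 11 (write(7)): arr=[17 7 16 18 2] head=4 tail=2 count=3
After op 12 (write(21)): arr=[17 7 21 18 2] head=4 tail=3 count=4
After op 13 (write(20)): arr=[17 7 21 20 2] head=4 tail=4 count=5
After op 14 (write(4)): arr=[17 7 21 20 4] head=0 tail=0 count=5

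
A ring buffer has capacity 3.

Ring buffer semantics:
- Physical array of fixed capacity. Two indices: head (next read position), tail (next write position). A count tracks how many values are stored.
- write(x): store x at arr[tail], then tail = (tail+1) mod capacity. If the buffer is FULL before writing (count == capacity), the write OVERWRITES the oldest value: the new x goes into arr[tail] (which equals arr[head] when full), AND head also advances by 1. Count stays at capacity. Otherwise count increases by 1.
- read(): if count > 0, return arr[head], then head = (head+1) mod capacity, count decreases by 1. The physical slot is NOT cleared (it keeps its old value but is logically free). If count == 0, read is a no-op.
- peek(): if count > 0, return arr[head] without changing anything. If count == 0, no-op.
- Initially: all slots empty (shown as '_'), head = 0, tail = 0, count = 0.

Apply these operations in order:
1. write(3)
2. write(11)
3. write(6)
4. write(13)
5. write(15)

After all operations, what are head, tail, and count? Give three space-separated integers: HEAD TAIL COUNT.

Answer: 2 2 3

Derivation:
After op 1 (write(3)): arr=[3 _ _] head=0 tail=1 count=1
After op 2 (write(11)): arr=[3 11 _] head=0 tail=2 count=2
After op 3 (write(6)): arr=[3 11 6] head=0 tail=0 count=3
After op 4 (write(13)): arr=[13 11 6] head=1 tail=1 count=3
After op 5 (write(15)): arr=[13 15 6] head=2 tail=2 count=3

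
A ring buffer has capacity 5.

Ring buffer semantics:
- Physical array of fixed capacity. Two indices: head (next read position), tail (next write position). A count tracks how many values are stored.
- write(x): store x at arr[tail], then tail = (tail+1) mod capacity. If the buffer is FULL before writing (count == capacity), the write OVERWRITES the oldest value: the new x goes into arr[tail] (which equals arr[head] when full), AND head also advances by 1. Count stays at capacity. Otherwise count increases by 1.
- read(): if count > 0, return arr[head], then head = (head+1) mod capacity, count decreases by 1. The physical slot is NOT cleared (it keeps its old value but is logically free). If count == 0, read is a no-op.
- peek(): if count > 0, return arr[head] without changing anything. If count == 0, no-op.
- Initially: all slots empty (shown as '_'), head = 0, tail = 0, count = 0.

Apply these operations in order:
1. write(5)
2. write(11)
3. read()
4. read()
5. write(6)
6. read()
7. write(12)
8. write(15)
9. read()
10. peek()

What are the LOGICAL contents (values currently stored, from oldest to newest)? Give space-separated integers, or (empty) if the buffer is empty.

After op 1 (write(5)): arr=[5 _ _ _ _] head=0 tail=1 count=1
After op 2 (write(11)): arr=[5 11 _ _ _] head=0 tail=2 count=2
After op 3 (read()): arr=[5 11 _ _ _] head=1 tail=2 count=1
After op 4 (read()): arr=[5 11 _ _ _] head=2 tail=2 count=0
After op 5 (write(6)): arr=[5 11 6 _ _] head=2 tail=3 count=1
After op 6 (read()): arr=[5 11 6 _ _] head=3 tail=3 count=0
After op 7 (write(12)): arr=[5 11 6 12 _] head=3 tail=4 count=1
After op 8 (write(15)): arr=[5 11 6 12 15] head=3 tail=0 count=2
After op 9 (read()): arr=[5 11 6 12 15] head=4 tail=0 count=1
After op 10 (peek()): arr=[5 11 6 12 15] head=4 tail=0 count=1

Answer: 15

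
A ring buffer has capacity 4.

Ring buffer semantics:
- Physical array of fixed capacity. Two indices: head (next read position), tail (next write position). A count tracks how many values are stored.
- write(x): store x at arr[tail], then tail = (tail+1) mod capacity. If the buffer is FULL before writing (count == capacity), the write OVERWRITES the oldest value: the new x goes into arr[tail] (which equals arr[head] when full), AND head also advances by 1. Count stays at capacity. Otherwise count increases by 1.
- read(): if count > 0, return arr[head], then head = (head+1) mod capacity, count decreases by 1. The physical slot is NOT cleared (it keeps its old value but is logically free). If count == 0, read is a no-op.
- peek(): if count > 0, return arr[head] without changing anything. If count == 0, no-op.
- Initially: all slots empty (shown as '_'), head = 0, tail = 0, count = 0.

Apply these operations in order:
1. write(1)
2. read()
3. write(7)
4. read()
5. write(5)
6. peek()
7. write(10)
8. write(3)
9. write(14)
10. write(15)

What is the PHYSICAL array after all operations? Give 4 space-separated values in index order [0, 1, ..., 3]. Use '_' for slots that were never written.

After op 1 (write(1)): arr=[1 _ _ _] head=0 tail=1 count=1
After op 2 (read()): arr=[1 _ _ _] head=1 tail=1 count=0
After op 3 (write(7)): arr=[1 7 _ _] head=1 tail=2 count=1
After op 4 (read()): arr=[1 7 _ _] head=2 tail=2 count=0
After op 5 (write(5)): arr=[1 7 5 _] head=2 tail=3 count=1
After op 6 (peek()): arr=[1 7 5 _] head=2 tail=3 count=1
After op 7 (write(10)): arr=[1 7 5 10] head=2 tail=0 count=2
After op 8 (write(3)): arr=[3 7 5 10] head=2 tail=1 count=3
After op 9 (write(14)): arr=[3 14 5 10] head=2 tail=2 count=4
After op 10 (write(15)): arr=[3 14 15 10] head=3 tail=3 count=4

Answer: 3 14 15 10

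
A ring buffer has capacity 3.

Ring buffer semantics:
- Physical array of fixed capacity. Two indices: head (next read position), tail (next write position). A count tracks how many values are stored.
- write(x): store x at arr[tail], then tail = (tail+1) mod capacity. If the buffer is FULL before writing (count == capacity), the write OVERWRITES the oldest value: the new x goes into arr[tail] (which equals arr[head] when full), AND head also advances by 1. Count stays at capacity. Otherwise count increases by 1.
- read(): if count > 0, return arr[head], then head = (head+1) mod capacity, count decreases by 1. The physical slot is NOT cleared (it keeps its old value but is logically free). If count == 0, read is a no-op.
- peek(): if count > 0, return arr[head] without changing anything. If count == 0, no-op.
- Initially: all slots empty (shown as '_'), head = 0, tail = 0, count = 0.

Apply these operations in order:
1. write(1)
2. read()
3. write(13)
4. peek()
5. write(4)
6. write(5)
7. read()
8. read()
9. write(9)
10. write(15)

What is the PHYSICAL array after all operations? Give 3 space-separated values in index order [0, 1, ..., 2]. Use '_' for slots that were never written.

After op 1 (write(1)): arr=[1 _ _] head=0 tail=1 count=1
After op 2 (read()): arr=[1 _ _] head=1 tail=1 count=0
After op 3 (write(13)): arr=[1 13 _] head=1 tail=2 count=1
After op 4 (peek()): arr=[1 13 _] head=1 tail=2 count=1
After op 5 (write(4)): arr=[1 13 4] head=1 tail=0 count=2
After op 6 (write(5)): arr=[5 13 4] head=1 tail=1 count=3
After op 7 (read()): arr=[5 13 4] head=2 tail=1 count=2
After op 8 (read()): arr=[5 13 4] head=0 tail=1 count=1
After op 9 (write(9)): arr=[5 9 4] head=0 tail=2 count=2
After op 10 (write(15)): arr=[5 9 15] head=0 tail=0 count=3

Answer: 5 9 15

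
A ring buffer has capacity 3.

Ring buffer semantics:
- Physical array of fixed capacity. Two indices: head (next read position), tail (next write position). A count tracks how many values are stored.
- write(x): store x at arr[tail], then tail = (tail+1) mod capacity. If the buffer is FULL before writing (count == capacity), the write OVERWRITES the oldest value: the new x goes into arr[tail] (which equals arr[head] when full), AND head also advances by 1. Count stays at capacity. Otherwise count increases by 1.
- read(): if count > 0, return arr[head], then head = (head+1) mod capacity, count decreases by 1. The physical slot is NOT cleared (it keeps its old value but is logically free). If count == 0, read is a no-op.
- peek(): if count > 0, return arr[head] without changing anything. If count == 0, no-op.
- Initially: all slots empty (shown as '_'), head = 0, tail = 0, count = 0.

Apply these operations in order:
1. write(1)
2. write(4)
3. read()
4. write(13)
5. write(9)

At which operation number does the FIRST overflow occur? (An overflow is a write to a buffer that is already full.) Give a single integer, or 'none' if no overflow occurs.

After op 1 (write(1)): arr=[1 _ _] head=0 tail=1 count=1
After op 2 (write(4)): arr=[1 4 _] head=0 tail=2 count=2
After op 3 (read()): arr=[1 4 _] head=1 tail=2 count=1
After op 4 (write(13)): arr=[1 4 13] head=1 tail=0 count=2
After op 5 (write(9)): arr=[9 4 13] head=1 tail=1 count=3

Answer: none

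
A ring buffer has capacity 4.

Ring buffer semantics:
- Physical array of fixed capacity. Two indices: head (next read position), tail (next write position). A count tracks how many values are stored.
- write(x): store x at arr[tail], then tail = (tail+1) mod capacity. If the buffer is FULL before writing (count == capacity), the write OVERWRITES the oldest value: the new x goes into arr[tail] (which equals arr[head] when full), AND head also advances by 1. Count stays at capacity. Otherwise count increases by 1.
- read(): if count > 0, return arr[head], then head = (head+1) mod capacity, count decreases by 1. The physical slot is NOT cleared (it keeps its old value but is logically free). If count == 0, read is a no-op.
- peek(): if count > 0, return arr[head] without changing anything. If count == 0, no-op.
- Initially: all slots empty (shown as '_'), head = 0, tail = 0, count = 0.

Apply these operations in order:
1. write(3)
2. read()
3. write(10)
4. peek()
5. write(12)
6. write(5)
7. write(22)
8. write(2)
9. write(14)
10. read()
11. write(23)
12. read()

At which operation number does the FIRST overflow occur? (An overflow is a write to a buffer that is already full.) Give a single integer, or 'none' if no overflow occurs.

Answer: 8

Derivation:
After op 1 (write(3)): arr=[3 _ _ _] head=0 tail=1 count=1
After op 2 (read()): arr=[3 _ _ _] head=1 tail=1 count=0
After op 3 (write(10)): arr=[3 10 _ _] head=1 tail=2 count=1
After op 4 (peek()): arr=[3 10 _ _] head=1 tail=2 count=1
After op 5 (write(12)): arr=[3 10 12 _] head=1 tail=3 count=2
After op 6 (write(5)): arr=[3 10 12 5] head=1 tail=0 count=3
After op 7 (write(22)): arr=[22 10 12 5] head=1 tail=1 count=4
After op 8 (write(2)): arr=[22 2 12 5] head=2 tail=2 count=4
After op 9 (write(14)): arr=[22 2 14 5] head=3 tail=3 count=4
After op 10 (read()): arr=[22 2 14 5] head=0 tail=3 count=3
After op 11 (write(23)): arr=[22 2 14 23] head=0 tail=0 count=4
After op 12 (read()): arr=[22 2 14 23] head=1 tail=0 count=3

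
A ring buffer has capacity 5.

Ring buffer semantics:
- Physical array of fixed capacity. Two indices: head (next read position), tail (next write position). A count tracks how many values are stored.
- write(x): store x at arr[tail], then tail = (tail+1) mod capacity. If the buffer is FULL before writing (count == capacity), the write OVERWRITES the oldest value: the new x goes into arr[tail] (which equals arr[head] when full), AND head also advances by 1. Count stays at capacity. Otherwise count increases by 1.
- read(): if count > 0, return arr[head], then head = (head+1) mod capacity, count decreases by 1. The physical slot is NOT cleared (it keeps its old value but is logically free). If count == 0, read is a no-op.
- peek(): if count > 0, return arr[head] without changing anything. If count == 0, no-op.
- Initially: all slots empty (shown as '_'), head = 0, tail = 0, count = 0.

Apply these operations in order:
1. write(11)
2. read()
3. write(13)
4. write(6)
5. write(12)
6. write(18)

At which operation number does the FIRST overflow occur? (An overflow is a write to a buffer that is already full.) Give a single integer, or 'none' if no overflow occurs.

After op 1 (write(11)): arr=[11 _ _ _ _] head=0 tail=1 count=1
After op 2 (read()): arr=[11 _ _ _ _] head=1 tail=1 count=0
After op 3 (write(13)): arr=[11 13 _ _ _] head=1 tail=2 count=1
After op 4 (write(6)): arr=[11 13 6 _ _] head=1 tail=3 count=2
After op 5 (write(12)): arr=[11 13 6 12 _] head=1 tail=4 count=3
After op 6 (write(18)): arr=[11 13 6 12 18] head=1 tail=0 count=4

Answer: none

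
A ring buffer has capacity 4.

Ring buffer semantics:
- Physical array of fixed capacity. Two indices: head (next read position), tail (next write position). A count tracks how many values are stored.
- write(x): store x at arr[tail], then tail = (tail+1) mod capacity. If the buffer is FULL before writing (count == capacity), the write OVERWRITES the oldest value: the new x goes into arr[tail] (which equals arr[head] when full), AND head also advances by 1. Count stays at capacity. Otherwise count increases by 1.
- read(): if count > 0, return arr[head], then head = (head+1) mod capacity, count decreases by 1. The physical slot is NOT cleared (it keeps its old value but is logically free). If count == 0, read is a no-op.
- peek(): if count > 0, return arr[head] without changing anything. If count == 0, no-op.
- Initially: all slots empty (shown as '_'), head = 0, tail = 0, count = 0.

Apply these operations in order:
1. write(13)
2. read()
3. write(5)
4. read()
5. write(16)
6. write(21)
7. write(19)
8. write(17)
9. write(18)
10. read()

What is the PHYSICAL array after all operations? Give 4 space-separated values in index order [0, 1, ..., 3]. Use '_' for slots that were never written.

Answer: 19 17 18 21

Derivation:
After op 1 (write(13)): arr=[13 _ _ _] head=0 tail=1 count=1
After op 2 (read()): arr=[13 _ _ _] head=1 tail=1 count=0
After op 3 (write(5)): arr=[13 5 _ _] head=1 tail=2 count=1
After op 4 (read()): arr=[13 5 _ _] head=2 tail=2 count=0
After op 5 (write(16)): arr=[13 5 16 _] head=2 tail=3 count=1
After op 6 (write(21)): arr=[13 5 16 21] head=2 tail=0 count=2
After op 7 (write(19)): arr=[19 5 16 21] head=2 tail=1 count=3
After op 8 (write(17)): arr=[19 17 16 21] head=2 tail=2 count=4
After op 9 (write(18)): arr=[19 17 18 21] head=3 tail=3 count=4
After op 10 (read()): arr=[19 17 18 21] head=0 tail=3 count=3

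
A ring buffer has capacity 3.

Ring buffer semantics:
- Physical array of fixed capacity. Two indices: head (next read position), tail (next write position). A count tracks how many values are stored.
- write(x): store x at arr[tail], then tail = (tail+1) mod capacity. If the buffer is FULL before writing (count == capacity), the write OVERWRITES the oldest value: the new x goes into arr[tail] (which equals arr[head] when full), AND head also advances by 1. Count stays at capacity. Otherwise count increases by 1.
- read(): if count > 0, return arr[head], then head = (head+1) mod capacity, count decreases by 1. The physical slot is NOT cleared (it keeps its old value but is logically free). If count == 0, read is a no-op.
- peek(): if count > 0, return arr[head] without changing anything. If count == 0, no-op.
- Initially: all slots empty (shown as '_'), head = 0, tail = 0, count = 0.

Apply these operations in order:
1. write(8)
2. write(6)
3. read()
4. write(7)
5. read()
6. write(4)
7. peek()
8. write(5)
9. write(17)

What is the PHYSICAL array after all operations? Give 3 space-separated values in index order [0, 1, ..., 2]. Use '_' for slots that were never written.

After op 1 (write(8)): arr=[8 _ _] head=0 tail=1 count=1
After op 2 (write(6)): arr=[8 6 _] head=0 tail=2 count=2
After op 3 (read()): arr=[8 6 _] head=1 tail=2 count=1
After op 4 (write(7)): arr=[8 6 7] head=1 tail=0 count=2
After op 5 (read()): arr=[8 6 7] head=2 tail=0 count=1
After op 6 (write(4)): arr=[4 6 7] head=2 tail=1 count=2
After op 7 (peek()): arr=[4 6 7] head=2 tail=1 count=2
After op 8 (write(5)): arr=[4 5 7] head=2 tail=2 count=3
After op 9 (write(17)): arr=[4 5 17] head=0 tail=0 count=3

Answer: 4 5 17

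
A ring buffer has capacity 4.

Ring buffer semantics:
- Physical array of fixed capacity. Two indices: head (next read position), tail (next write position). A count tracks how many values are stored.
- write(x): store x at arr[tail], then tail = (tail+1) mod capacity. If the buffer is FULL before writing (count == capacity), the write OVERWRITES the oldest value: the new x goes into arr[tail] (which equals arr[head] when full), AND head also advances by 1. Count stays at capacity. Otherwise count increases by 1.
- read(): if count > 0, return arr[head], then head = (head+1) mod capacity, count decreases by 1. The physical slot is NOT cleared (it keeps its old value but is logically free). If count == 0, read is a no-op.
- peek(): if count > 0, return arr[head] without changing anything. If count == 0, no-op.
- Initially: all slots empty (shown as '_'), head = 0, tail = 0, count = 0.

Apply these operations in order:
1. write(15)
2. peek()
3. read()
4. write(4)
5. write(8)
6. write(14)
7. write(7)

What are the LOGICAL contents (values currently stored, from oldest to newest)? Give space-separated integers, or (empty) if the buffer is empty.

Answer: 4 8 14 7

Derivation:
After op 1 (write(15)): arr=[15 _ _ _] head=0 tail=1 count=1
After op 2 (peek()): arr=[15 _ _ _] head=0 tail=1 count=1
After op 3 (read()): arr=[15 _ _ _] head=1 tail=1 count=0
After op 4 (write(4)): arr=[15 4 _ _] head=1 tail=2 count=1
After op 5 (write(8)): arr=[15 4 8 _] head=1 tail=3 count=2
After op 6 (write(14)): arr=[15 4 8 14] head=1 tail=0 count=3
After op 7 (write(7)): arr=[7 4 8 14] head=1 tail=1 count=4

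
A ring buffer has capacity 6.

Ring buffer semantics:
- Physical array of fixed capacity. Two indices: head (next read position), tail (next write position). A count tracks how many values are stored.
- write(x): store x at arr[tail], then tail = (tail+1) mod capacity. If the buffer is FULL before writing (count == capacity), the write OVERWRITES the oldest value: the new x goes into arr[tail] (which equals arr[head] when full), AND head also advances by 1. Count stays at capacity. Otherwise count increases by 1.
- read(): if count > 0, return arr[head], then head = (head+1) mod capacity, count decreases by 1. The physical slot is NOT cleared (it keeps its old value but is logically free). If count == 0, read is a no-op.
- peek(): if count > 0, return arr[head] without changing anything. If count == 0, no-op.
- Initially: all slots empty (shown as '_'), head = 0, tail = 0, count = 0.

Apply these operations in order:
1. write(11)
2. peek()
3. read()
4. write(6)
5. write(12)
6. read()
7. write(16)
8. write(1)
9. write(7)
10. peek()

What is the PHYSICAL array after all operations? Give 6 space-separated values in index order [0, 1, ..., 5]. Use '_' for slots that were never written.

Answer: 11 6 12 16 1 7

Derivation:
After op 1 (write(11)): arr=[11 _ _ _ _ _] head=0 tail=1 count=1
After op 2 (peek()): arr=[11 _ _ _ _ _] head=0 tail=1 count=1
After op 3 (read()): arr=[11 _ _ _ _ _] head=1 tail=1 count=0
After op 4 (write(6)): arr=[11 6 _ _ _ _] head=1 tail=2 count=1
After op 5 (write(12)): arr=[11 6 12 _ _ _] head=1 tail=3 count=2
After op 6 (read()): arr=[11 6 12 _ _ _] head=2 tail=3 count=1
After op 7 (write(16)): arr=[11 6 12 16 _ _] head=2 tail=4 count=2
After op 8 (write(1)): arr=[11 6 12 16 1 _] head=2 tail=5 count=3
After op 9 (write(7)): arr=[11 6 12 16 1 7] head=2 tail=0 count=4
After op 10 (peek()): arr=[11 6 12 16 1 7] head=2 tail=0 count=4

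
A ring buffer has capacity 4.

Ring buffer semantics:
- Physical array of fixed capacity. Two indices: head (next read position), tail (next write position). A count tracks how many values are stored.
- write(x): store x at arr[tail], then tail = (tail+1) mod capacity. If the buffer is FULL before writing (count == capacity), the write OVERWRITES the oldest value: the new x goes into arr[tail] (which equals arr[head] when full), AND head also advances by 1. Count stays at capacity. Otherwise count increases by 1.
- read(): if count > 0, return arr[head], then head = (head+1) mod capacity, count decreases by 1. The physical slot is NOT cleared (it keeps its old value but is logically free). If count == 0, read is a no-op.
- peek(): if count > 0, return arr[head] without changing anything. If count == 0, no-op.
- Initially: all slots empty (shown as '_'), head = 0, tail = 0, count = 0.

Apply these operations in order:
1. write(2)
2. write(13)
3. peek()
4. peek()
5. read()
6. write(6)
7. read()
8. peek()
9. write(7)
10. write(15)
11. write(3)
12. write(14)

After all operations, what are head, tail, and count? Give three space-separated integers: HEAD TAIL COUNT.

After op 1 (write(2)): arr=[2 _ _ _] head=0 tail=1 count=1
After op 2 (write(13)): arr=[2 13 _ _] head=0 tail=2 count=2
After op 3 (peek()): arr=[2 13 _ _] head=0 tail=2 count=2
After op 4 (peek()): arr=[2 13 _ _] head=0 tail=2 count=2
After op 5 (read()): arr=[2 13 _ _] head=1 tail=2 count=1
After op 6 (write(6)): arr=[2 13 6 _] head=1 tail=3 count=2
After op 7 (read()): arr=[2 13 6 _] head=2 tail=3 count=1
After op 8 (peek()): arr=[2 13 6 _] head=2 tail=3 count=1
After op 9 (write(7)): arr=[2 13 6 7] head=2 tail=0 count=2
After op 10 (write(15)): arr=[15 13 6 7] head=2 tail=1 count=3
After op 11 (write(3)): arr=[15 3 6 7] head=2 tail=2 count=4
After op 12 (write(14)): arr=[15 3 14 7] head=3 tail=3 count=4

Answer: 3 3 4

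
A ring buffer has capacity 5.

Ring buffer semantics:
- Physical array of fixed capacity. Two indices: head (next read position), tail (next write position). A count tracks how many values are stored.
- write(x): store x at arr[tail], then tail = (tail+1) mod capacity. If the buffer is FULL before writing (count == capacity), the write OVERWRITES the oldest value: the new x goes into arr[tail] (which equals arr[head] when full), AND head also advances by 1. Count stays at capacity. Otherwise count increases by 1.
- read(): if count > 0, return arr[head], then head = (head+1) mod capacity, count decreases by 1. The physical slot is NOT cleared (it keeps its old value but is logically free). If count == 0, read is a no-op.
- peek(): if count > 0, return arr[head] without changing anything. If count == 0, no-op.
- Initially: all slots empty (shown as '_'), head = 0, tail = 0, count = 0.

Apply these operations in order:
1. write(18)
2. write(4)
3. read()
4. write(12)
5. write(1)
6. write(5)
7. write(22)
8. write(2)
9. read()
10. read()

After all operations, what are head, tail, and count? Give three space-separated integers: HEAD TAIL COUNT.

Answer: 4 2 3

Derivation:
After op 1 (write(18)): arr=[18 _ _ _ _] head=0 tail=1 count=1
After op 2 (write(4)): arr=[18 4 _ _ _] head=0 tail=2 count=2
After op 3 (read()): arr=[18 4 _ _ _] head=1 tail=2 count=1
After op 4 (write(12)): arr=[18 4 12 _ _] head=1 tail=3 count=2
After op 5 (write(1)): arr=[18 4 12 1 _] head=1 tail=4 count=3
After op 6 (write(5)): arr=[18 4 12 1 5] head=1 tail=0 count=4
After op 7 (write(22)): arr=[22 4 12 1 5] head=1 tail=1 count=5
After op 8 (write(2)): arr=[22 2 12 1 5] head=2 tail=2 count=5
After op 9 (read()): arr=[22 2 12 1 5] head=3 tail=2 count=4
After op 10 (read()): arr=[22 2 12 1 5] head=4 tail=2 count=3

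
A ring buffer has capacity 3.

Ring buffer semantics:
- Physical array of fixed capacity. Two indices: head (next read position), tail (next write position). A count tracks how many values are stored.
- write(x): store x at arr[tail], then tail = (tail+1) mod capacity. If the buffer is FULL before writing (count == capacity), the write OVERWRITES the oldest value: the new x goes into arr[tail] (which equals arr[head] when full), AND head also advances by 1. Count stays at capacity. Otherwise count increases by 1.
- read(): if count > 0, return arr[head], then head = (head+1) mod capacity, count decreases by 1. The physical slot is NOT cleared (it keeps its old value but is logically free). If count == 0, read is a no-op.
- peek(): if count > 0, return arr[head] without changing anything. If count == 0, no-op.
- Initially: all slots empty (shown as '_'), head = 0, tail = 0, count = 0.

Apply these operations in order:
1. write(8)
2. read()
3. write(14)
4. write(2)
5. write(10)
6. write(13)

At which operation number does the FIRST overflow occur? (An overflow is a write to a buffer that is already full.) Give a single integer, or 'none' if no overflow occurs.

After op 1 (write(8)): arr=[8 _ _] head=0 tail=1 count=1
After op 2 (read()): arr=[8 _ _] head=1 tail=1 count=0
After op 3 (write(14)): arr=[8 14 _] head=1 tail=2 count=1
After op 4 (write(2)): arr=[8 14 2] head=1 tail=0 count=2
After op 5 (write(10)): arr=[10 14 2] head=1 tail=1 count=3
After op 6 (write(13)): arr=[10 13 2] head=2 tail=2 count=3

Answer: 6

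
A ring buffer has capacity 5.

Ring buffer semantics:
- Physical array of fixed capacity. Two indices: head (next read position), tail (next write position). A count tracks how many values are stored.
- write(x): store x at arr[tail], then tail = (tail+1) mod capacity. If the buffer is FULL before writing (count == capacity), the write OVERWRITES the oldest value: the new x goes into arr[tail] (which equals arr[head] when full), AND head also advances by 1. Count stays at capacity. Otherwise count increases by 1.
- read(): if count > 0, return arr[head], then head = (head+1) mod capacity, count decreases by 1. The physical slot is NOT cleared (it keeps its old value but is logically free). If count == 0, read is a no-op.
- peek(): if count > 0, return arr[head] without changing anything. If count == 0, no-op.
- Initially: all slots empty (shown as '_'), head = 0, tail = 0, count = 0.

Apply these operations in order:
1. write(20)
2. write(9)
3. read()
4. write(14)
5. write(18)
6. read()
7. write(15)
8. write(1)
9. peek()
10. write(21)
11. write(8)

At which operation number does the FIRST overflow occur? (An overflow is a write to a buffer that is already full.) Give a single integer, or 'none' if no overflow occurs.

Answer: 11

Derivation:
After op 1 (write(20)): arr=[20 _ _ _ _] head=0 tail=1 count=1
After op 2 (write(9)): arr=[20 9 _ _ _] head=0 tail=2 count=2
After op 3 (read()): arr=[20 9 _ _ _] head=1 tail=2 count=1
After op 4 (write(14)): arr=[20 9 14 _ _] head=1 tail=3 count=2
After op 5 (write(18)): arr=[20 9 14 18 _] head=1 tail=4 count=3
After op 6 (read()): arr=[20 9 14 18 _] head=2 tail=4 count=2
After op 7 (write(15)): arr=[20 9 14 18 15] head=2 tail=0 count=3
After op 8 (write(1)): arr=[1 9 14 18 15] head=2 tail=1 count=4
After op 9 (peek()): arr=[1 9 14 18 15] head=2 tail=1 count=4
After op 10 (write(21)): arr=[1 21 14 18 15] head=2 tail=2 count=5
After op 11 (write(8)): arr=[1 21 8 18 15] head=3 tail=3 count=5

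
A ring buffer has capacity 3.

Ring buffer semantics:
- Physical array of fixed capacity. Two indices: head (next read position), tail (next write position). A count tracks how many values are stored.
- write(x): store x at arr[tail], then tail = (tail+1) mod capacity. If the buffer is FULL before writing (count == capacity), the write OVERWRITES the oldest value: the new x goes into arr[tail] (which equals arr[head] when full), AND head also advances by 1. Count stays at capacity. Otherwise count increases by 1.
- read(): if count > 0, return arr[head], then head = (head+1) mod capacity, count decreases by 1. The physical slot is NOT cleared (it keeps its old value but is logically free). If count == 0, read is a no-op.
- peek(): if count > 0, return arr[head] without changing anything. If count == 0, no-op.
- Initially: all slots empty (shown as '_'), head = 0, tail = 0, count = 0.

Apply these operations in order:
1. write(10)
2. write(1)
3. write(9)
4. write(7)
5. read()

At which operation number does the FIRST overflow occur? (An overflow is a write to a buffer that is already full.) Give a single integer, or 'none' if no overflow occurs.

After op 1 (write(10)): arr=[10 _ _] head=0 tail=1 count=1
After op 2 (write(1)): arr=[10 1 _] head=0 tail=2 count=2
After op 3 (write(9)): arr=[10 1 9] head=0 tail=0 count=3
After op 4 (write(7)): arr=[7 1 9] head=1 tail=1 count=3
After op 5 (read()): arr=[7 1 9] head=2 tail=1 count=2

Answer: 4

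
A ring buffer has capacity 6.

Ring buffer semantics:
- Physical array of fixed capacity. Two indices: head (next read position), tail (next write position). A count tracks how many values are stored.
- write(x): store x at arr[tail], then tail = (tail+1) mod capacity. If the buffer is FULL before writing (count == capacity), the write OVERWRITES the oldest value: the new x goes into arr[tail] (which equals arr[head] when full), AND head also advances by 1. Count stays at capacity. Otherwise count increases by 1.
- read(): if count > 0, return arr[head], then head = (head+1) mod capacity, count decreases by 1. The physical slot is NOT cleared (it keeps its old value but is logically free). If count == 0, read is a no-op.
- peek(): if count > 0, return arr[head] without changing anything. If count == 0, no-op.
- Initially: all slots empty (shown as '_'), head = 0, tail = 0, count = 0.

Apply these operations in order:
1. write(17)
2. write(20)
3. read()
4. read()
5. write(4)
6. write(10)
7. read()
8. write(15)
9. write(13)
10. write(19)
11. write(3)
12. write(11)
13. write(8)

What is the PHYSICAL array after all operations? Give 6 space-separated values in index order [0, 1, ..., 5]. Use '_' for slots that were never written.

Answer: 19 3 11 8 15 13

Derivation:
After op 1 (write(17)): arr=[17 _ _ _ _ _] head=0 tail=1 count=1
After op 2 (write(20)): arr=[17 20 _ _ _ _] head=0 tail=2 count=2
After op 3 (read()): arr=[17 20 _ _ _ _] head=1 tail=2 count=1
After op 4 (read()): arr=[17 20 _ _ _ _] head=2 tail=2 count=0
After op 5 (write(4)): arr=[17 20 4 _ _ _] head=2 tail=3 count=1
After op 6 (write(10)): arr=[17 20 4 10 _ _] head=2 tail=4 count=2
After op 7 (read()): arr=[17 20 4 10 _ _] head=3 tail=4 count=1
After op 8 (write(15)): arr=[17 20 4 10 15 _] head=3 tail=5 count=2
After op 9 (write(13)): arr=[17 20 4 10 15 13] head=3 tail=0 count=3
After op 10 (write(19)): arr=[19 20 4 10 15 13] head=3 tail=1 count=4
After op 11 (write(3)): arr=[19 3 4 10 15 13] head=3 tail=2 count=5
After op 12 (write(11)): arr=[19 3 11 10 15 13] head=3 tail=3 count=6
After op 13 (write(8)): arr=[19 3 11 8 15 13] head=4 tail=4 count=6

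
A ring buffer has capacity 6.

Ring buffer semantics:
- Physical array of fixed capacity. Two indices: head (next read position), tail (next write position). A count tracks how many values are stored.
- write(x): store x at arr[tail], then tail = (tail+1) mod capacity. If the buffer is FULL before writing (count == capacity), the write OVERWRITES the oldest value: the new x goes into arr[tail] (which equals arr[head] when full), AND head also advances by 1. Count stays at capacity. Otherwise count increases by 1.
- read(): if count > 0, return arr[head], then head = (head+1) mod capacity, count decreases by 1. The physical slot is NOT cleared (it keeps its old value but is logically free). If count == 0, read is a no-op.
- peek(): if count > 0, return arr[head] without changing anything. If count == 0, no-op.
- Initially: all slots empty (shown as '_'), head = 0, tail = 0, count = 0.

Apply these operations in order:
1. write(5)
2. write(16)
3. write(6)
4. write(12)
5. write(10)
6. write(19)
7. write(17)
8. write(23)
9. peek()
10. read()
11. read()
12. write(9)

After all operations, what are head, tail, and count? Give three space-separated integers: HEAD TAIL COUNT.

After op 1 (write(5)): arr=[5 _ _ _ _ _] head=0 tail=1 count=1
After op 2 (write(16)): arr=[5 16 _ _ _ _] head=0 tail=2 count=2
After op 3 (write(6)): arr=[5 16 6 _ _ _] head=0 tail=3 count=3
After op 4 (write(12)): arr=[5 16 6 12 _ _] head=0 tail=4 count=4
After op 5 (write(10)): arr=[5 16 6 12 10 _] head=0 tail=5 count=5
After op 6 (write(19)): arr=[5 16 6 12 10 19] head=0 tail=0 count=6
After op 7 (write(17)): arr=[17 16 6 12 10 19] head=1 tail=1 count=6
After op 8 (write(23)): arr=[17 23 6 12 10 19] head=2 tail=2 count=6
After op 9 (peek()): arr=[17 23 6 12 10 19] head=2 tail=2 count=6
After op 10 (read()): arr=[17 23 6 12 10 19] head=3 tail=2 count=5
After op 11 (read()): arr=[17 23 6 12 10 19] head=4 tail=2 count=4
After op 12 (write(9)): arr=[17 23 9 12 10 19] head=4 tail=3 count=5

Answer: 4 3 5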